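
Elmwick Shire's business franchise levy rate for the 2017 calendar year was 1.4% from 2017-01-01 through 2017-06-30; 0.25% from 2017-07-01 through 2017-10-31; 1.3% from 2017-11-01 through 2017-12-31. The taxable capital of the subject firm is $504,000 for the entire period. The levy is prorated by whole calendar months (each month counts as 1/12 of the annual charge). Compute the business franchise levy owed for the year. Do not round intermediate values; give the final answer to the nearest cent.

2017-01-01 to 2017-06-30: 6 months at 1.4% → $504,000 × 1.4% × 6/12 = $3,528.0000
2017-07-01 to 2017-10-31: 4 months at 0.25% → $504,000 × 0.25% × 4/12 = $420.0000
2017-11-01 to 2017-12-31: 2 months at 1.3% → $504,000 × 1.3% × 2/12 = $1,092.0000
Total = $5,040.0000

$5,040.00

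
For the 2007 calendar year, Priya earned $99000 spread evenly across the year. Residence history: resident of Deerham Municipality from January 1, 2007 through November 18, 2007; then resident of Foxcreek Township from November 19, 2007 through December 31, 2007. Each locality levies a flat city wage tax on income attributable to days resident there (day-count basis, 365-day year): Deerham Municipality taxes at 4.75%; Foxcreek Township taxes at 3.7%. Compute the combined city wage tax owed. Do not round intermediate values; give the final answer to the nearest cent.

$4580.04

Deerham Municipality, January 1 – November 18, 2007: 322 days → $99000 × 4.75% × 322/365 = $4148.5068
Foxcreek Township, November 19 – December 31, 2007: 43 days → $99000 × 3.7% × 43/365 = $431.5315
Total = $4580.0384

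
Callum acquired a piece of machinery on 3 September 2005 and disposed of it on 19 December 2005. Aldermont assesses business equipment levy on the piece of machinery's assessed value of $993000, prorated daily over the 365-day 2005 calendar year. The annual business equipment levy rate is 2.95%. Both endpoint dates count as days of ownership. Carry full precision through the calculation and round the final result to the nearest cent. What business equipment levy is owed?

Days held (3 September – 19 December 2005): 108 out of 365
Tax = $993000 × 2.95% × 108/365 = $8667.6658

$8667.67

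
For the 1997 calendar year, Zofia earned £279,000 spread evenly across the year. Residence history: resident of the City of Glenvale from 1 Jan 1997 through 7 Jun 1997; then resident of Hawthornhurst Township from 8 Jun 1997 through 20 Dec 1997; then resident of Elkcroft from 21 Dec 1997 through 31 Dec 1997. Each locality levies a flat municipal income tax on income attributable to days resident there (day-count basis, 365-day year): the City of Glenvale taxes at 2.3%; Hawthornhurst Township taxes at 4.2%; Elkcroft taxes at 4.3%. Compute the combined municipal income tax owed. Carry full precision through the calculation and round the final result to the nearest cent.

The City of Glenvale, 1 Jan – 7 Jun 1997: 158 days → £279,000 × 2.3% × 158/365 = £2,777.7699
Hawthornhurst Township, 8 Jun – 20 Dec 1997: 196 days → £279,000 × 4.2% × 196/365 = £6,292.4055
Elkcroft, 21 Dec – 31 Dec 1997: 11 days → £279,000 × 4.3% × 11/365 = £361.5534
Total = £9,431.7288

£9,431.73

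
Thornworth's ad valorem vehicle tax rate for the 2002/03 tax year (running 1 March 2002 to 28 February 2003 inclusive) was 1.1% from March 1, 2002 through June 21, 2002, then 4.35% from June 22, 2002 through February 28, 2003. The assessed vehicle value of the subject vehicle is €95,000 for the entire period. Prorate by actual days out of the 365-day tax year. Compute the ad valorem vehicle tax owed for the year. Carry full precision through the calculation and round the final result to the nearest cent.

€3,176.64

March 1 – June 21, 2002: 113 days at 1.1% → €95,000 × 1.1% × 113/365 = €323.5205
June 22, 2002 – February 28, 2003: 252 days at 4.35% → €95,000 × 4.35% × 252/365 = €2,853.1233
Total = €3,176.6438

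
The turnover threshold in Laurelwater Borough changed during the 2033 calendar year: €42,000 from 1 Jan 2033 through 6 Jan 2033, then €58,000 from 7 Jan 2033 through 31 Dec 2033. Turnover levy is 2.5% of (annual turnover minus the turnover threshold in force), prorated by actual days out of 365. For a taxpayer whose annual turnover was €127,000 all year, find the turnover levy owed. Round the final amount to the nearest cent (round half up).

€1,731.58

1 Jan – 6 Jan 2033: 6 days, exemption €42,000 → (€127,000 − €42,000) × 2.5% × 6/365 = €34.9315
7 Jan – 31 Dec 2033: 359 days, exemption €58,000 → (€127,000 − €58,000) × 2.5% × 359/365 = €1,696.6438
Total = €1,731.5753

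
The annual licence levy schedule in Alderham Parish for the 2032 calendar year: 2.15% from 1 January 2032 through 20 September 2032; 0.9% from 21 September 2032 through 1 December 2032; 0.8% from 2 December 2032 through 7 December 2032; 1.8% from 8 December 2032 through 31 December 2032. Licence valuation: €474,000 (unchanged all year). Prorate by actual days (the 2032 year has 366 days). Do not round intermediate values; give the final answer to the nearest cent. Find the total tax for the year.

1 January – 20 September 2032: 264 days at 2.15% → €474,000 × 2.15% × 264/366 = €7,350.8852
21 September – 1 December 2032: 72 days at 0.9% → €474,000 × 0.9% × 72/366 = €839.2131
2 December – 7 December 2032: 6 days at 0.8% → €474,000 × 0.8% × 6/366 = €62.1639
8 December – 31 December 2032: 24 days at 1.8% → €474,000 × 1.8% × 24/366 = €559.4754
Total = €8,811.7377

€8,811.74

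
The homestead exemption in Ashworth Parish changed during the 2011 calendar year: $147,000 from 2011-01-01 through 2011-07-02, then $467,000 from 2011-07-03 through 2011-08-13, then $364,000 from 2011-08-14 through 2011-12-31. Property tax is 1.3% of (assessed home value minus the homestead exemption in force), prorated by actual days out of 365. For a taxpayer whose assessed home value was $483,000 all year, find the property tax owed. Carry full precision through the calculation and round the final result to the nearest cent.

$2,807.29

2011-01-01 to 2011-07-02: 183 days, exemption $147,000 → ($483,000 − $147,000) × 1.3% × 183/365 = $2,189.9836
2011-07-03 to 2011-08-13: 42 days, exemption $467,000 → ($483,000 − $467,000) × 1.3% × 42/365 = $23.9342
2011-08-14 to 2011-12-31: 140 days, exemption $364,000 → ($483,000 − $364,000) × 1.3% × 140/365 = $593.3699
Total = $2,807.2877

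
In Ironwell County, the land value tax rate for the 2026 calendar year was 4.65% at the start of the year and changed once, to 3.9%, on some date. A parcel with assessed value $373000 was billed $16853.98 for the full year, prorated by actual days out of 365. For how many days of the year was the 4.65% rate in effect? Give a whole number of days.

301 days

Let d = days at the first rate; then 365 − d days at the second rate.
$373000 × [4.65%·d + 3.9%·(365−d)] / 365 = $16853.98
Solving gives d = 301, so the new rate took effect on 29 October 2026.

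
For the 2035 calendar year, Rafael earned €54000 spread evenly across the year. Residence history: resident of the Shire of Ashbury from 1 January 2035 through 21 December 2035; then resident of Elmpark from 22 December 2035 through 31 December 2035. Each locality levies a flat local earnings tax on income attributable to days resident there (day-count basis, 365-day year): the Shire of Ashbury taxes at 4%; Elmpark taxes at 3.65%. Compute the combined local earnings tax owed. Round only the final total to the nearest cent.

The Shire of Ashbury, 1 January – 21 December 2035: 355 days → €54000 × 4% × 355/365 = €2100.8219
Elmpark, 22 December – 31 December 2035: 10 days → €54000 × 3.65% × 10/365 = €54.0000
Total = €2154.8219

€2154.82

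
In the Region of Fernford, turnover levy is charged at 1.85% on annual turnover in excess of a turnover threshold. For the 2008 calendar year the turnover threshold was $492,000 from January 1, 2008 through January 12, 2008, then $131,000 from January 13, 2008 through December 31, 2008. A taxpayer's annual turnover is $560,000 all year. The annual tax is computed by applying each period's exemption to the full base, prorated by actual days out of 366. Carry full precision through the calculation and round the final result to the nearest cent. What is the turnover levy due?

January 1 – January 12, 2008: 12 days, exemption $492,000 → ($560,000 − $492,000) × 1.85% × 12/366 = $41.2459
January 13 – December 31, 2008: 354 days, exemption $131,000 → ($560,000 − $131,000) × 1.85% × 354/366 = $7,676.2869
Total = $7,717.5328

$7,717.53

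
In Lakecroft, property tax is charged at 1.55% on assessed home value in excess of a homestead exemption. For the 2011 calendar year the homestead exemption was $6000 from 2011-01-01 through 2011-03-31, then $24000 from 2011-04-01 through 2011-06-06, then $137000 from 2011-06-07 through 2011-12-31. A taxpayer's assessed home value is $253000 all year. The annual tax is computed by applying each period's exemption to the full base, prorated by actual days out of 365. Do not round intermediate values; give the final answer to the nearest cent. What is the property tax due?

$2620.18

2011-01-01 to 2011-03-31: 90 days, exemption $6000 → ($253000 − $6000) × 1.55% × 90/365 = $944.0137
2011-04-01 to 2011-06-06: 67 days, exemption $24000 → ($253000 − $24000) × 1.55% × 67/365 = $651.5521
2011-06-07 to 2011-12-31: 208 days, exemption $137000 → ($253000 − $137000) × 1.55% × 208/365 = $1024.6137
Total = $2620.1795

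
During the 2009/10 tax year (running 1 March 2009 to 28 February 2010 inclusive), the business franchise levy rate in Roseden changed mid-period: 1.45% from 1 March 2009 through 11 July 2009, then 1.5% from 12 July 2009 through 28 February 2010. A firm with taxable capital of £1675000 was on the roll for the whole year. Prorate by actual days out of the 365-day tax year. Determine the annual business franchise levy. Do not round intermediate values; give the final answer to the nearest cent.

1 March – 11 July 2009: 133 days at 1.45% → £1675000 × 1.45% × 133/365 = £8849.9658
12 July 2009 – 28 February 2010: 232 days at 1.5% → £1675000 × 1.5% × 232/365 = £15969.8630
Total = £24819.8288

£24819.83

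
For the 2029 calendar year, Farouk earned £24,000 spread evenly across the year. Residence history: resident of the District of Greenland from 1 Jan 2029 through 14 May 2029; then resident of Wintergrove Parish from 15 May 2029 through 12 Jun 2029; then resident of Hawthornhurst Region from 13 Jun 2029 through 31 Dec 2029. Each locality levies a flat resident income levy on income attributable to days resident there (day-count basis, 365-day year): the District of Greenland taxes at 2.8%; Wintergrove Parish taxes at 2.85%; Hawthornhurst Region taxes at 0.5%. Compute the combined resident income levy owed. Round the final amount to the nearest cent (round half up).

£367.46

The District of Greenland, 1 Jan – 14 May 2029: 134 days → £24,000 × 2.8% × 134/365 = £246.7068
Wintergrove Parish, 15 May – 12 Jun 2029: 29 days → £24,000 × 2.85% × 29/365 = £54.3452
Hawthornhurst Region, 13 Jun – 31 Dec 2029: 202 days → £24,000 × 0.5% × 202/365 = £66.4110
Total = £367.4630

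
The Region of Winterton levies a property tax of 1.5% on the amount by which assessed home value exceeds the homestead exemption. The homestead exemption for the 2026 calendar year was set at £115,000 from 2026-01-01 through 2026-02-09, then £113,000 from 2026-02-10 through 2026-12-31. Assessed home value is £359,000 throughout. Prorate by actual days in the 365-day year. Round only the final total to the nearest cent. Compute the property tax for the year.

£3,686.71

2026-01-01 to 2026-02-09: 40 days, exemption £115,000 → (£359,000 − £115,000) × 1.5% × 40/365 = £401.0959
2026-02-10 to 2026-12-31: 325 days, exemption £113,000 → (£359,000 − £113,000) × 1.5% × 325/365 = £3,285.6164
Total = £3,686.7123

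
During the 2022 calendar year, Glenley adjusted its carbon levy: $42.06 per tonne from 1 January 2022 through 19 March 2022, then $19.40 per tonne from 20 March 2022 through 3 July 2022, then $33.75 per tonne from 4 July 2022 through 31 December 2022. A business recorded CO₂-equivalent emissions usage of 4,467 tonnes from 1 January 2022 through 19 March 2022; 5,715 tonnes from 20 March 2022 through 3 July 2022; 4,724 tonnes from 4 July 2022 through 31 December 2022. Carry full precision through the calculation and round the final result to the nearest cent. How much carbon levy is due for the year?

1 January – 19 March 2022: 4,467 tonnes at $42.06/tonne → $187,882.02
20 March – 3 July 2022: 5,715 tonnes at $19.40/tonne → $110,871.00
4 July – 31 December 2022: 4,724 tonnes at $33.75/tonne → $159,435.00

$458,188.02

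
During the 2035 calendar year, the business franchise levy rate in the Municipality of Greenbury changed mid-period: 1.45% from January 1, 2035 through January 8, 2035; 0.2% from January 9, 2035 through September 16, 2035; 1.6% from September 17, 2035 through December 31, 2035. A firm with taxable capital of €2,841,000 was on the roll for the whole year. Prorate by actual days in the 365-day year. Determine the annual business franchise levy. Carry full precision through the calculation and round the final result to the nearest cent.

January 1 – January 8, 2035: 8 days at 1.45% → €2,841,000 × 1.45% × 8/365 = €902.8932
January 9 – September 16, 2035: 251 days at 0.2% → €2,841,000 × 0.2% × 251/365 = €3,907.3479
September 17 – December 31, 2035: 106 days at 1.6% → €2,841,000 × 1.6% × 106/365 = €13,200.9205
Total = €18,011.1616

€18,011.16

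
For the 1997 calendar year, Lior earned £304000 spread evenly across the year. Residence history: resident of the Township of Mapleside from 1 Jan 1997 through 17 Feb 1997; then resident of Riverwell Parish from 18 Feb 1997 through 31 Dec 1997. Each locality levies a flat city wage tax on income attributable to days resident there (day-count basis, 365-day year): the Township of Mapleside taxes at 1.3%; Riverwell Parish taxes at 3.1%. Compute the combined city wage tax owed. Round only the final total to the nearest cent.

The Township of Mapleside, 1 Jan – 17 Feb 1997: 48 days → £304000 × 1.3% × 48/365 = £519.7151
Riverwell Parish, 18 Feb – 31 Dec 1997: 317 days → £304000 × 3.1% × 317/365 = £8184.6795
Total = £8704.3945

£8704.39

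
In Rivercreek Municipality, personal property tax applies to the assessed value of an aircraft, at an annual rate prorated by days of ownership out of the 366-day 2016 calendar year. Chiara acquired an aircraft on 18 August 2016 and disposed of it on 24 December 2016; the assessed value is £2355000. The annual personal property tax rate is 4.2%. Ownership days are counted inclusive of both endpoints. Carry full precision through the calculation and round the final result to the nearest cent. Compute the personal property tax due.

£34861.72

Days held (18 August – 24 December 2016): 129 out of 366
Tax = £2355000 × 4.2% × 129/366 = £34861.7213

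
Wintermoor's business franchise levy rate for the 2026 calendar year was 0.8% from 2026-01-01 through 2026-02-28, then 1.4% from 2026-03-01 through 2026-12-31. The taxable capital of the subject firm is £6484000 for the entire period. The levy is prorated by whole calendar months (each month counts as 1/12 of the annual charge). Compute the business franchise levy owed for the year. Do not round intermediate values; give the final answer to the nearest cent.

2026-01-01 to 2026-02-28: 2 months at 0.8% → £6484000 × 0.8% × 2/12 = £8645.3333
2026-03-01 to 2026-12-31: 10 months at 1.4% → £6484000 × 1.4% × 10/12 = £75646.6667
Total = £84292.0000

£84292.00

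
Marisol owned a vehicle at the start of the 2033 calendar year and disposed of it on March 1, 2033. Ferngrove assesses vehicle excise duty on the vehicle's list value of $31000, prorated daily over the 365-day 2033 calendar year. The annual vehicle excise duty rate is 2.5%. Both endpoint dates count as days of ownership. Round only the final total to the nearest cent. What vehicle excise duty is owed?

Days held (January 1 – March 1, 2033): 60 out of 365
Tax = $31000 × 2.5% × 60/365 = $127.3973

$127.40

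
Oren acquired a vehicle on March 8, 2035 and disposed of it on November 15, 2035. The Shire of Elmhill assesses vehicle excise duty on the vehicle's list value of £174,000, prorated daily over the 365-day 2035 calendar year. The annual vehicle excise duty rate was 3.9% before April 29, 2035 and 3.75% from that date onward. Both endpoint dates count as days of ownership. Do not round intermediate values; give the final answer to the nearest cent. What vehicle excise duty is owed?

March 8 – April 28, 2035: 52 days at 3.9% → £174,000 × 3.9% × 52/365 = £966.7726
April 29 – November 15, 2035: 201 days at 3.75% → £174,000 × 3.75% × 201/365 = £3,593.2192
Total = £4,559.9918

£4,559.99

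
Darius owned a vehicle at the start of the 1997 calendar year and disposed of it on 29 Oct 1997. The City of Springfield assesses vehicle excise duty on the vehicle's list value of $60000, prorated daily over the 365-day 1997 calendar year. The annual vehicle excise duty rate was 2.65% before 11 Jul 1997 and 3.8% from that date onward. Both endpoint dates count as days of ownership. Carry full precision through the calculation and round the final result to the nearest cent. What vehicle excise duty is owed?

$1525.40

1 Jan – 10 Jul 1997: 191 days at 2.65% → $60000 × 2.65% × 191/365 = $832.0274
11 Jul – 29 Oct 1997: 111 days at 3.8% → $60000 × 3.8% × 111/365 = $693.3699
Total = $1525.3973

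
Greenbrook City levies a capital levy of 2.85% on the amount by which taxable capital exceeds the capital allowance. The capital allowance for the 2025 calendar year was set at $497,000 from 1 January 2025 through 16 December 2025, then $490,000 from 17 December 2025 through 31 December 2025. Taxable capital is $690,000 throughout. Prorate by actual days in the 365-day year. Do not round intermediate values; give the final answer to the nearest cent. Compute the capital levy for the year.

$5,508.70

1 January – 16 December 2025: 350 days, exemption $497,000 → ($690,000 − $497,000) × 2.85% × 350/365 = $5,274.4521
17 December – 31 December 2025: 15 days, exemption $490,000 → ($690,000 − $490,000) × 2.85% × 15/365 = $234.2466
Total = $5,508.6986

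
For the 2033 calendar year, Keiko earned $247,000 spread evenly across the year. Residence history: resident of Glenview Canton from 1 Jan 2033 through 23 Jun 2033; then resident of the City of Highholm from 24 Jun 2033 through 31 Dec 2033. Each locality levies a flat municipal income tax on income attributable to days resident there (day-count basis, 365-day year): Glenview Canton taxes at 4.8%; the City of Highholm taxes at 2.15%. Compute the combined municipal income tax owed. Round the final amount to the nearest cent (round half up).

$8,430.82

Glenview Canton, 1 Jan – 23 Jun 2033: 174 days → $247,000 × 4.8% × 174/365 = $5,651.9014
The City of Highholm, 24 Jun – 31 Dec 2033: 191 days → $247,000 × 2.15% × 191/365 = $2,778.9192
Total = $8,430.8205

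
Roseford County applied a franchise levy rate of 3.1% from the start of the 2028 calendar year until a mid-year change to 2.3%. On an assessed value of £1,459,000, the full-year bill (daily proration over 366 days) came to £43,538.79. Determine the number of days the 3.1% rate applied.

313 days

Let d = days at the first rate; then 366 − d days at the second rate.
£1,459,000 × [3.1%·d + 2.3%·(366−d)] / 366 = £43,538.79
Solving gives d = 313, so the new rate took effect on 9 Nov 2028.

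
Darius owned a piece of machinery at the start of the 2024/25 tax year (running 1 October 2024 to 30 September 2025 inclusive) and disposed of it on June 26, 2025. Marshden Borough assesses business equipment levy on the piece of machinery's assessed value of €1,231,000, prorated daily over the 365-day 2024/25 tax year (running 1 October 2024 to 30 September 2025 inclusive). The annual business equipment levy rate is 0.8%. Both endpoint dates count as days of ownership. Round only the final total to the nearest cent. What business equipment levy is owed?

Days held (October 1, 2024 – June 26, 2025): 269 out of 365
Tax = €1,231,000 × 0.8% × 269/365 = €7,257.8411

€7,257.84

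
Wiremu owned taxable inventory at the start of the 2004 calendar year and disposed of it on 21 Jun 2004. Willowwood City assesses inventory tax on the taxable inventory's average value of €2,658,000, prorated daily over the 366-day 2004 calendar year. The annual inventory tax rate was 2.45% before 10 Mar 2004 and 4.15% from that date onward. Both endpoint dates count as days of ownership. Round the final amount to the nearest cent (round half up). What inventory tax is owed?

1 Jan – 9 Mar 2004: 69 days at 2.45% → €2,658,000 × 2.45% × 69/366 = €12,276.9098
10 Mar – 21 Jun 2004: 104 days at 4.15% → €2,658,000 × 4.15% × 104/366 = €31,344.0656
Total = €43,620.9754

€43,620.98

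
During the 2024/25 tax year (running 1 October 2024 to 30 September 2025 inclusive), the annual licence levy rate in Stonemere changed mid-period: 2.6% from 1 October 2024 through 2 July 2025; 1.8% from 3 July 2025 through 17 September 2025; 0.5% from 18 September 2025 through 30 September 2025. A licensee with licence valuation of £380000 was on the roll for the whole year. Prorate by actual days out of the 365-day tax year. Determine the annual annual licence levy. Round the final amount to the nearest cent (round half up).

1 October 2024 – 2 July 2025: 275 days at 2.6% → £380000 × 2.6% × 275/365 = £7443.8356
3 July – 17 September 2025: 77 days at 1.8% → £380000 × 1.8% × 77/365 = £1442.9589
18 September – 30 September 2025: 13 days at 0.5% → £380000 × 0.5% × 13/365 = £67.6712
Total = £8954.4658

£8954.47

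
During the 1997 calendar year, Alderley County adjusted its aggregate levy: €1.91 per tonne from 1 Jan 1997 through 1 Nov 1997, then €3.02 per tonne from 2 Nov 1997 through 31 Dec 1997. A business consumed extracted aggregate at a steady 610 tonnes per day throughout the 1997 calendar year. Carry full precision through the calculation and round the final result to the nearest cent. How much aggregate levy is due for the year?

€465,887.50

1 Jan – 1 Nov 1997: 305 days × 610 tonnes/day = 186,050 tonnes at €1.91/tonne → €355,355.50
2 Nov – 31 Dec 1997: 60 days × 610 tonnes/day = 36,600 tonnes at €3.02/tonne → €110,532.00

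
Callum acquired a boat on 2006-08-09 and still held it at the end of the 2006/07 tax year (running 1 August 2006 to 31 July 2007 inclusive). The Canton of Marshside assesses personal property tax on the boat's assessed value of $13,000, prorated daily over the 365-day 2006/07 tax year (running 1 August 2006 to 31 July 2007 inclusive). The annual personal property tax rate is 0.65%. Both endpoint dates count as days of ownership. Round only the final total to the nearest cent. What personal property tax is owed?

Days held (2006-08-09 to 2007-07-31): 357 out of 365
Tax = $13,000 × 0.65% × 357/365 = $82.6479

$82.65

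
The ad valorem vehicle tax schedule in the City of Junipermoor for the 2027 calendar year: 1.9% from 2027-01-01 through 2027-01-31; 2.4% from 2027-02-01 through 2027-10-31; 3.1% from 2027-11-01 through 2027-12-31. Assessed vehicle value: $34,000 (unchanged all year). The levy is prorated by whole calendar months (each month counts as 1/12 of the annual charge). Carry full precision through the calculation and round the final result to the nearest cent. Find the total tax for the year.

$841.50

2027-01-01 to 2027-01-31: 1 month at 1.9% → $34,000 × 1.9% × 1/12 = $53.8333
2027-02-01 to 2027-10-31: 9 months at 2.4% → $34,000 × 2.4% × 9/12 = $612.0000
2027-11-01 to 2027-12-31: 2 months at 3.1% → $34,000 × 3.1% × 2/12 = $175.6667
Total = $841.5000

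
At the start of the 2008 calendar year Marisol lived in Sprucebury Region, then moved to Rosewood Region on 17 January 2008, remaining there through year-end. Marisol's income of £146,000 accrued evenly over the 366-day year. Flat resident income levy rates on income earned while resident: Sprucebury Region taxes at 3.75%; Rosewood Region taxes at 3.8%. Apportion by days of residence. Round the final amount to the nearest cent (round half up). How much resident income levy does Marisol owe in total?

Sprucebury Region, 1 January – 16 January 2008: 16 days → £146,000 × 3.75% × 16/366 = £239.3443
Rosewood Region, 17 January – 31 December 2008: 350 days → £146,000 × 3.8% × 350/366 = £5,305.4645
Total = £5,544.8087

£5,544.81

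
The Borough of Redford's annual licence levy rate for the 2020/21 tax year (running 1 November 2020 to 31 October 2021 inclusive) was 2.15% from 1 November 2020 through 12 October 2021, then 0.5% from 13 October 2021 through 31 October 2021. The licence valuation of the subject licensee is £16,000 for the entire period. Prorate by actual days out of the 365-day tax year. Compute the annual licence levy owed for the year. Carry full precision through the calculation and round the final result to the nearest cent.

1 November 2020 – 12 October 2021: 346 days at 2.15% → £16,000 × 2.15% × 346/365 = £326.0932
13 October – 31 October 2021: 19 days at 0.5% → £16,000 × 0.5% × 19/365 = £4.1644
Total = £330.2575

£330.26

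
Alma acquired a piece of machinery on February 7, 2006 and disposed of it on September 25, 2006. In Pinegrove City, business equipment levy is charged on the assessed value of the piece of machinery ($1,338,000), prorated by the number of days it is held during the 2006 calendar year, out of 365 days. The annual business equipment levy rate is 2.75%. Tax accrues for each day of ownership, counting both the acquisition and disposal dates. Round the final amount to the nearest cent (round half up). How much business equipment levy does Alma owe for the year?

$23,286.70

Days held (February 7 – September 25, 2006): 231 out of 365
Tax = $1,338,000 × 2.75% × 231/365 = $23,286.6986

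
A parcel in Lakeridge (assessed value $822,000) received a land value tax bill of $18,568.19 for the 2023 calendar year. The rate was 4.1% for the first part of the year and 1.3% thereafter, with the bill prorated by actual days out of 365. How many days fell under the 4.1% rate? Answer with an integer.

Let d = days at the first rate; then 365 − d days at the second rate.
$822,000 × [4.1%·d + 1.3%·(365−d)] / 365 = $18,568.19
Solving gives d = 125, so the new rate took effect on 6 May 2023.

125 days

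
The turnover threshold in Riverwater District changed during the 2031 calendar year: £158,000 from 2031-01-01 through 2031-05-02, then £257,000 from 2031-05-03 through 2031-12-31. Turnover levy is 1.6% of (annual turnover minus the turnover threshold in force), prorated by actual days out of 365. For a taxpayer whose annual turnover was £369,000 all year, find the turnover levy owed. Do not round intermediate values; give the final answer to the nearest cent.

2031-01-01 to 2031-05-02: 122 days, exemption £158,000 → (£369,000 − £158,000) × 1.6% × 122/365 = £1,128.4164
2031-05-03 to 2031-12-31: 243 days, exemption £257,000 → (£369,000 − £257,000) × 1.6% × 243/365 = £1,193.0301
Total = £2,321.4466

£2,321.45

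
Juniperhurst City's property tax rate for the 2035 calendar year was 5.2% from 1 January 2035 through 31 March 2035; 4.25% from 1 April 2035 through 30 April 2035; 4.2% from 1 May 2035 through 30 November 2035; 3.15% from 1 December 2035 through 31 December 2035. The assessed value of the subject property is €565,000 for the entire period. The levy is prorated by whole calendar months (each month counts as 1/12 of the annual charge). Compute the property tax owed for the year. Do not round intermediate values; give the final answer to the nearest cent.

€24,671.67

1 January – 31 March 2035: 3 months at 5.2% → €565,000 × 5.2% × 3/12 = €7,345.0000
1 April – 30 April 2035: 1 month at 4.25% → €565,000 × 4.25% × 1/12 = €2,001.0417
1 May – 30 November 2035: 7 months at 4.2% → €565,000 × 4.2% × 7/12 = €13,842.5000
1 December – 31 December 2035: 1 month at 3.15% → €565,000 × 3.15% × 1/12 = €1,483.1250
Total = €24,671.6667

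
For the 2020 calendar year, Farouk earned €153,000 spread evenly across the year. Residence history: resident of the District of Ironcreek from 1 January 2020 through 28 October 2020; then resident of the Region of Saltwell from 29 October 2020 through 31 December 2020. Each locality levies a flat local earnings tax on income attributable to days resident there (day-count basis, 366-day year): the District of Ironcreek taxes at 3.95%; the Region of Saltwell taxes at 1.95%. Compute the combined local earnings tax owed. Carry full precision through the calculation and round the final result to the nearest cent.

€5,508.42

The District of Ironcreek, 1 January – 28 October 2020: 302 days → €153,000 × 3.95% × 302/366 = €4,986.7131
The Region of Saltwell, 29 October – 31 December 2020: 64 days → €153,000 × 1.95% × 64/366 = €521.7049
Total = €5,508.4180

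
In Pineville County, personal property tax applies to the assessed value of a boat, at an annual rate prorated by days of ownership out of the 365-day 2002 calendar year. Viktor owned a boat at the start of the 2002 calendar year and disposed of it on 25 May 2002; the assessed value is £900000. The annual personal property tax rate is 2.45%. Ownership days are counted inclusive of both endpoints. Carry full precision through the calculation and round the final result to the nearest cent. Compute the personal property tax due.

Days held (1 January – 25 May 2002): 145 out of 365
Tax = £900000 × 2.45% × 145/365 = £8759.5890

£8759.59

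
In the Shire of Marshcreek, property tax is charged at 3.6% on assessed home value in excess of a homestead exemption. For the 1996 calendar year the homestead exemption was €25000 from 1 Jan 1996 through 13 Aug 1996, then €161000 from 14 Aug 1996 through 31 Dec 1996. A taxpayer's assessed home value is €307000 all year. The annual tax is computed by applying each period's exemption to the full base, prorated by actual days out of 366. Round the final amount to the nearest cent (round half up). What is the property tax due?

€8279.21

1 Jan – 13 Aug 1996: 226 days, exemption €25000 → (€307000 − €25000) × 3.6% × 226/366 = €6268.7213
14 Aug – 31 Dec 1996: 140 days, exemption €161000 → (€307000 − €161000) × 3.6% × 140/366 = €2010.4918
Total = €8279.2131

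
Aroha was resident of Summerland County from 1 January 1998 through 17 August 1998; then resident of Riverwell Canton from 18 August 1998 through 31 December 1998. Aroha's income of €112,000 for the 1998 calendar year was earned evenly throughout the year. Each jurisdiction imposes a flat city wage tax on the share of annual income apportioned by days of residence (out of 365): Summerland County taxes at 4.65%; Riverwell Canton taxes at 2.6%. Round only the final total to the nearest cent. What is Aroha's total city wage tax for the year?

Summerland County, 1 January – 17 August 1998: 229 days → €112,000 × 4.65% × 229/365 = €3,267.4849
Riverwell Canton, 18 August – 31 December 1998: 136 days → €112,000 × 2.6% × 136/365 = €1,085.0192
Total = €4,352.5041

€4,352.50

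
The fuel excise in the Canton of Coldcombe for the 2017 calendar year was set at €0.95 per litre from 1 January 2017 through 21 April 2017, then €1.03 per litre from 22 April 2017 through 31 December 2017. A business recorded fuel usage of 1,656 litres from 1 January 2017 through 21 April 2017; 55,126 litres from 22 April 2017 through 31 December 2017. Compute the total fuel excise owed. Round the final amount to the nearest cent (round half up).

1 January – 21 April 2017: 1,656 litres at €0.95/litre → €1,573.20
22 April – 31 December 2017: 55,126 litres at €1.03/litre → €56,779.78

€58,352.98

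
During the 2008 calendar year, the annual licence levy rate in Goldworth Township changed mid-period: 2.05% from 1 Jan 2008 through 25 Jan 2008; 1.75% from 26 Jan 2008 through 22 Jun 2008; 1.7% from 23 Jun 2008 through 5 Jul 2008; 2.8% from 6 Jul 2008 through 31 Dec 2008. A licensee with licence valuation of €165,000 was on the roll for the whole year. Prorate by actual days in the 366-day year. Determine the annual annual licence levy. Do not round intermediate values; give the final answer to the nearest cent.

€3,765.70

1 Jan – 25 Jan 2008: 25 days at 2.05% → €165,000 × 2.05% × 25/366 = €231.0451
26 Jan – 22 Jun 2008: 149 days at 1.75% → €165,000 × 1.75% × 149/366 = €1,175.5123
23 Jun – 5 Jul 2008: 13 days at 1.7% → €165,000 × 1.7% × 13/366 = €99.6311
6 Jul – 31 Dec 2008: 179 days at 2.8% → €165,000 × 2.8% × 179/366 = €2,259.5082
Total = €3,765.6967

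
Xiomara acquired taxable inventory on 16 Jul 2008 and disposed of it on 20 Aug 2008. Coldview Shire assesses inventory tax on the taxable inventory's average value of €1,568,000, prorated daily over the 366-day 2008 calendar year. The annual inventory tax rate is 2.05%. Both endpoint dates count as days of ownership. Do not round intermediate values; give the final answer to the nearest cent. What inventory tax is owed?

€3,161.70

Days held (16 Jul – 20 Aug 2008): 36 out of 366
Tax = €1,568,000 × 2.05% × 36/366 = €3,161.7049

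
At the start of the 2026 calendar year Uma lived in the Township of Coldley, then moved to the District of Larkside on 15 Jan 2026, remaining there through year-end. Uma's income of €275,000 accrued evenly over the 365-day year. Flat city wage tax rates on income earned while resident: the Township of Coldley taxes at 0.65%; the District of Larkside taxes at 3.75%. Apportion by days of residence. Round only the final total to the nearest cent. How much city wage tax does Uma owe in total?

The Township of Coldley, 1 Jan – 14 Jan 2026: 14 days → €275,000 × 0.65% × 14/365 = €68.5616
The District of Larkside, 15 Jan – 31 Dec 2026: 351 days → €275,000 × 3.75% × 351/365 = €9,916.9521
Total = €9,985.5137

€9,985.51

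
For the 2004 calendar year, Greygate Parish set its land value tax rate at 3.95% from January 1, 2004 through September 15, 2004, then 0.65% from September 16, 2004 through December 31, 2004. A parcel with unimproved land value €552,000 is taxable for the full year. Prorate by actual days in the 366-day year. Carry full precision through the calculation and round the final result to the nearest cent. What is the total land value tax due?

€16,478.56

January 1 – September 15, 2004: 259 days at 3.95% → €552,000 × 3.95% × 259/366 = €15,429.6066
September 16 – December 31, 2004: 107 days at 0.65% → €552,000 × 0.65% × 107/366 = €1,048.9508
Total = €16,478.5574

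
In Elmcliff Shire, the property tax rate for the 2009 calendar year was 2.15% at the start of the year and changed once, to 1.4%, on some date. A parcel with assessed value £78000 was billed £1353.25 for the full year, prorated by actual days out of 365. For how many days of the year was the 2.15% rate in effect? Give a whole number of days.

163 days

Let d = days at the first rate; then 365 − d days at the second rate.
£78000 × [2.15%·d + 1.4%·(365−d)] / 365 = £1353.25
Solving gives d = 163, so the new rate took effect on June 13, 2009.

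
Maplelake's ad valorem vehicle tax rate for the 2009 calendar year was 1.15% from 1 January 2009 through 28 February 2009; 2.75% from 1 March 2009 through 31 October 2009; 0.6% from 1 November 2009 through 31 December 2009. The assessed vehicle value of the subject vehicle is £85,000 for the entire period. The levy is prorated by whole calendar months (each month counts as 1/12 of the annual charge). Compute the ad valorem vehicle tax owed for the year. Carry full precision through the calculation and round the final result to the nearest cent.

1 January – 28 February 2009: 2 months at 1.15% → £85,000 × 1.15% × 2/12 = £162.9167
1 March – 31 October 2009: 8 months at 2.75% → £85,000 × 2.75% × 8/12 = £1,558.3333
1 November – 31 December 2009: 2 months at 0.6% → £85,000 × 0.6% × 2/12 = £85.0000
Total = £1,806.2500

£1,806.25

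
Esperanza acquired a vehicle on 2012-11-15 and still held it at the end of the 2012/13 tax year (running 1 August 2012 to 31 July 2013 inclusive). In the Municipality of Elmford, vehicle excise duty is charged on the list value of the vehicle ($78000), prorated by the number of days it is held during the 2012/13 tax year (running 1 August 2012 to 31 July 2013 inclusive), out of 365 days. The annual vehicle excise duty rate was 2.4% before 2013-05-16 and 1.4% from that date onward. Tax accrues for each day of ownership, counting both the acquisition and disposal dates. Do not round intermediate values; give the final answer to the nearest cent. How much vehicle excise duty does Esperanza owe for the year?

2012-11-15 to 2013-05-15: 182 days at 2.4% → $78000 × 2.4% × 182/365 = $933.4356
2013-05-16 to 2013-07-31: 77 days at 1.4% → $78000 × 1.4% × 77/365 = $230.3671
Total = $1163.8027

$1163.80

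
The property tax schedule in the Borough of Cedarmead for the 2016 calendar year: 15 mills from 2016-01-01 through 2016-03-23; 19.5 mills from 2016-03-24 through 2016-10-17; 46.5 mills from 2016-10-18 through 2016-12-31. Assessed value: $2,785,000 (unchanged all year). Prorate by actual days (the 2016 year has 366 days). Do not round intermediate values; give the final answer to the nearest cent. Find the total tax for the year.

2016-01-01 to 2016-03-23: 83 days at 15 mills → $2,785,000 × 1.5% × 83/366 = $9,473.5656
2016-03-24 to 2016-10-17: 208 days at 19.5 mills → $2,785,000 × 1.95% × 208/366 = $30,863.2787
2016-10-18 to 2016-12-31: 75 days at 46.5 mills → $2,785,000 × 4.65% × 75/366 = $26,537.3975
Total = $66,874.2418

$66,874.24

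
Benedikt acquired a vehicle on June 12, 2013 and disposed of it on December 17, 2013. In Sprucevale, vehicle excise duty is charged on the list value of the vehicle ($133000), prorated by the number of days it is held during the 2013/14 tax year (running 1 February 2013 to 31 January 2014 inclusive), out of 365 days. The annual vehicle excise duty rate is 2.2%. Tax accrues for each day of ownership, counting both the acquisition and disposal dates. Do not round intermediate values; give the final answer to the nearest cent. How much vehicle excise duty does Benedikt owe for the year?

$1515.11

Days held (June 12 – December 17, 2013): 189 out of 365
Tax = $133000 × 2.2% × 189/365 = $1515.1068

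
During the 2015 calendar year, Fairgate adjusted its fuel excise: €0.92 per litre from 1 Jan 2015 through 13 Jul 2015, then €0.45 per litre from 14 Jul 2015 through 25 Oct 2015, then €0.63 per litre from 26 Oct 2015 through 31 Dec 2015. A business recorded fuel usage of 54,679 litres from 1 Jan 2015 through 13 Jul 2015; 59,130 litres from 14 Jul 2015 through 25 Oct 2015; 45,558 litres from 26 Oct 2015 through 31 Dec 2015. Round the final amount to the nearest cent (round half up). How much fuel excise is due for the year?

1 Jan – 13 Jul 2015: 54,679 litres at €0.92/litre → €50,304.68
14 Jul – 25 Oct 2015: 59,130 litres at €0.45/litre → €26,608.50
26 Oct – 31 Dec 2015: 45,558 litres at €0.63/litre → €28,701.54

€105,614.72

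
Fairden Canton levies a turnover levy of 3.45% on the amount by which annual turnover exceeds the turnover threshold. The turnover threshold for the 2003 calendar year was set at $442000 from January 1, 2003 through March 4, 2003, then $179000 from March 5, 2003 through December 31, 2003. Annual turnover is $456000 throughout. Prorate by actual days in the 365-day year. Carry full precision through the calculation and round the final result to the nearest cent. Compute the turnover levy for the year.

$7990.39

January 1 – March 4, 2003: 63 days, exemption $442000 → ($456000 − $442000) × 3.45% × 63/365 = $83.3671
March 5 – December 31, 2003: 302 days, exemption $179000 → ($456000 − $179000) × 3.45% × 302/365 = $7907.0219
Total = $7990.3890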